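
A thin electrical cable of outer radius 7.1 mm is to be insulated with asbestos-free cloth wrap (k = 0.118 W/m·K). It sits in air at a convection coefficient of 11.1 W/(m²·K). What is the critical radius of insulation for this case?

For a cylinder r_cr = k/h = 0.118/11.1
r_cr = 10.6 mm; since the bare radius (7.1 mm) is below r_cr, adding a thin layer of insulation will *increase* heat loss.

r_cr ≈ 10.6 mm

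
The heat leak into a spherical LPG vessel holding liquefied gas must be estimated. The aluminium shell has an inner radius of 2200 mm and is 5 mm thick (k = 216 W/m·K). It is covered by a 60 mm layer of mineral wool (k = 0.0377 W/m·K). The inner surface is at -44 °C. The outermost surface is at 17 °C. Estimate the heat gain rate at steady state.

Radial (spherical) resistances in series:
R_aluminium shell = (1/2.2 − 1/2.205)/(4π×216) = 3.797×10^-7 K/W
R_mineral wool = (1/2.205 − 1/2.265)/(4π×0.0377) = 0.02536 K/W
R_total = 0.02536 K/W
Q = ΔT/R_total = 61/0.02536

Q ≈ 2410 W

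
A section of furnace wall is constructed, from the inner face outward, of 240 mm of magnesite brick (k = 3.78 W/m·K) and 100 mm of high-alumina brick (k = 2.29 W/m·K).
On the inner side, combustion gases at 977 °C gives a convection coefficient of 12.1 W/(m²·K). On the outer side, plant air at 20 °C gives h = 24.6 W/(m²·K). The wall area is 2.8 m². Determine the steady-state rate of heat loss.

Q ≈ 11600 W

Treating each layer as a thermal resistance in series:
R_inner film = 1/(h_i·A) = 1/(12.1×2.8) = 0.02952 K/W
R_magnesite brick = L/(kA) = 0.24/(3.78×2.8) = 0.02268 K/W
R_high-alumina brick = L/(kA) = 0.1/(2.29×2.8) = 0.0156 K/W
R_outer film = 1/(h_o·A) = 1/(24.6×2.8) = 0.01452 K/W
R_total = 0.08231 K/W
Q = ΔT / R_total = 957 / 0.08231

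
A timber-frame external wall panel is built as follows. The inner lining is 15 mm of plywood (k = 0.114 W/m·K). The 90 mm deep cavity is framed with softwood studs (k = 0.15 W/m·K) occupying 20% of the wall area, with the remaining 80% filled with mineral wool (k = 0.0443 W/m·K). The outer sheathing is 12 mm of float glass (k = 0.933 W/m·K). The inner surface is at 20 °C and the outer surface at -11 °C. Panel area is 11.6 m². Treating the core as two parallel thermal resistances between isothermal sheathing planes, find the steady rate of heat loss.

Q ≈ 237 W

Sheathing layers in series; stud and cavity paths in parallel between them.
R_inner = 0.015/(0.114×11.6) = 0.01134 K/W
R_stud  = 0.09/(0.15×0.2×11.6) = 0.2586 K/W
R_cav   = 0.09/(0.0443×0.8×11.6) = 0.2189 K/W
1/R_core = 1/R_stud + 1/R_cav → R_core = 0.1186 K/W
R_outer = 0.012/(0.933×11.6) = 0.001109 K/W
R_total = 0.131 K/W
Q = ΔT/R_total = 31/0.131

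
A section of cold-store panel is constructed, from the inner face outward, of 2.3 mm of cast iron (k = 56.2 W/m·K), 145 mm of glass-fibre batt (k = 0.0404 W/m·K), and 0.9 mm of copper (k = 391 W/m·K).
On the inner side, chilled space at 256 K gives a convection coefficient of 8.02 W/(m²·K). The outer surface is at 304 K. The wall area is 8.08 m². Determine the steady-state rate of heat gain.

Q ≈ 104 W

Thermal resistances in series:
R_inner film = 1/(h_i·A) = 1/(8.02×8.08) = 0.01543 K/W
R_cast iron = L/(kA) = 0.0023/(56.2×8.08) = 5.065×10^-6 K/W
R_glass-fibre batt = L/(kA) = 0.145/(0.0404×8.08) = 0.4442 K/W
R_copper = L/(kA) = 0.0009/(391×8.08) = 2.849×10^-7 K/W
R_total = 0.4596 K/W
Q = ΔT / R_total = 48 / 0.4596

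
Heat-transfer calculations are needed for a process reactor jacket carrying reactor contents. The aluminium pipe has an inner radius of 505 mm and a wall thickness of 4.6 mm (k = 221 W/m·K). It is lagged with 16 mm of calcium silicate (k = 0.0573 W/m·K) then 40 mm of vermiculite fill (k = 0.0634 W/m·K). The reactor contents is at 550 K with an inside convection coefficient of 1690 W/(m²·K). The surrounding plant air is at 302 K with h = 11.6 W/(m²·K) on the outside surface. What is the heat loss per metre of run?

For a radial system each layer contributes R = ln(r_out/r_in)/(2πkL); films add R = 1/(hA).
R_inner film = 1/(h_i·2πr₁L) = 1/(1690×2π×0.505×1) = 1.865×10^-4 K/W
R_aluminium pipe wall = ln(509.6/505)/(2π×221×1) = 6.53×10^-6 K/W
R_calcium silicate = ln(525.6/509.6)/(2π×0.0573×1) = 0.08587 K/W
R_vermiculite fill = ln(565.6/525.6)/(2π×0.0634×1) = 0.1841 K/W
R_outer film = 1/(h_o·2πr_oL) = 1/(11.6×2π×0.5656×1) = 0.02426 K/W
R_total = 0.2944 K/W
Q = ΔT/R_total = 248/0.2944

q′ ≈ 842 W/m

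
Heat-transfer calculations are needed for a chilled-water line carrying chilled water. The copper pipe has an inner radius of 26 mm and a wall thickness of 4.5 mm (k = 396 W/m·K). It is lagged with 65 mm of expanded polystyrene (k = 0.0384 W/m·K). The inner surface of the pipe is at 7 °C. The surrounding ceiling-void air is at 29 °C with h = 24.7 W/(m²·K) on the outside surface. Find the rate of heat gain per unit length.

Per-layer cylindrical resistances, series-summed:
R_copper pipe wall = ln(30.5/26)/(2π×396×1) = 6.416×10^-5 K/W
R_expanded polystyrene = ln(95.5/30.5)/(2π×0.0384×1) = 4.731 K/W
R_outer film = 1/(h_o·2πr_oL) = 1/(24.7×2π×0.0955×1) = 0.06747 K/W
R_total = 4.798 K/W
Q = ΔT/R_total = 22/4.798

q′ ≈ 4.59 W/m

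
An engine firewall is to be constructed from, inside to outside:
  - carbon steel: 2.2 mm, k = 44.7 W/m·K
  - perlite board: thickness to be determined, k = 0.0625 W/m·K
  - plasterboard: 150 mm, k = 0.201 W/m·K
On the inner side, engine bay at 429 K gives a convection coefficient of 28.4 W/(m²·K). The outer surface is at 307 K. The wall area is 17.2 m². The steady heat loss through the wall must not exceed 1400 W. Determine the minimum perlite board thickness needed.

L ≈ 44.8 mm

Using the resistance-network approach (series):
R_inner film = 1/(h_i·A) = 1/(28.4×17.2) = 0.002047 K/W
R_carbon steel = L/(kA) = 0.0022/(44.7×17.2) = 2.861×10^-6 K/W
R_plasterboard = L/(kA) = 0.15/(0.201×17.2) = 0.04339 K/W
Sum of the known resistances R_other = 0.04544 K/W
Required total resistance R_tot = ΔT/Q_allow = 122/1400 = 0.08714 K/W
R_perlite board = R_tot − R_other = 0.04171 K/W
L = R·k·A = 0.04171×0.0625×17.2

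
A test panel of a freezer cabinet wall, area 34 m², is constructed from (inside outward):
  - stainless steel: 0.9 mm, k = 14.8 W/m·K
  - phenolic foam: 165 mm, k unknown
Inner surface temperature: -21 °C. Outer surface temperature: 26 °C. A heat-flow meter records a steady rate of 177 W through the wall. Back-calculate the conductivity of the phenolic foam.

k ≈ 0.0183 W/(m·K)

Thermal resistances in series:
R_stainless steel = L/(kA) = 0.0009/(14.8×34) = 1.789×10^-6 K/W
Sum of known resistances R_other = 1.789×10^-6 K/W
Total R = ΔT/Q = 47/177 = 0.2655 K/W
R_phenolic foam = R_total − R_other = 0.2655 K/W
k = L/(R·A) = 0.165/(0.2655×34)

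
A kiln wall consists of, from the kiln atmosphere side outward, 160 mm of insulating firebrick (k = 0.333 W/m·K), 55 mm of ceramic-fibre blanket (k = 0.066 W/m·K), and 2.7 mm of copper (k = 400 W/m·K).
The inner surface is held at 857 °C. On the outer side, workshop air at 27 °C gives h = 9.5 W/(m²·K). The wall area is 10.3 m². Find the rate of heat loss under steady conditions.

Q ≈ 6020 W

Treating each layer as a thermal resistance in series:
R_insulating firebrick = L/(kA) = 0.16/(0.333×10.3) = 0.04665 K/W
R_ceramic-fibre blanket = L/(kA) = 0.055/(0.066×10.3) = 0.08091 K/W
R_copper = L/(kA) = 0.0027/(400×10.3) = 6.553×10^-7 K/W
R_outer film = 1/(h_o·A) = 1/(9.5×10.3) = 0.01022 K/W
R_total = 0.1378 K/W
Q = ΔT / R_total = 830 / 0.1378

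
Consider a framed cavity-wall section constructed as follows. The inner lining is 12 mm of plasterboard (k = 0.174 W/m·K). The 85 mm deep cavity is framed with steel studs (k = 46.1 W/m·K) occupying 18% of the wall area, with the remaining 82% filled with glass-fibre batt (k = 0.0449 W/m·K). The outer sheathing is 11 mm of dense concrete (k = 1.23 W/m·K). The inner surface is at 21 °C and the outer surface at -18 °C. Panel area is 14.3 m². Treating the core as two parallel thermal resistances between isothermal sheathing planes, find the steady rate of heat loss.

Q ≈ 6330 W

Sheathing layers in series; stud and cavity paths in parallel between them.
R_inner = 0.012/(0.174×14.3) = 0.004823 K/W
R_stud  = 0.085/(46.1×0.18×14.3) = 7.163×10^-4 K/W
R_cav   = 0.085/(0.0449×0.82×14.3) = 0.1614 K/W
1/R_core = 1/R_stud + 1/R_cav → R_core = 7.132×10^-4 K/W
R_outer = 0.011/(1.23×14.3) = 6.254×10^-4 K/W
R_total = 0.006161 K/W
Q = ΔT/R_total = 39/0.006161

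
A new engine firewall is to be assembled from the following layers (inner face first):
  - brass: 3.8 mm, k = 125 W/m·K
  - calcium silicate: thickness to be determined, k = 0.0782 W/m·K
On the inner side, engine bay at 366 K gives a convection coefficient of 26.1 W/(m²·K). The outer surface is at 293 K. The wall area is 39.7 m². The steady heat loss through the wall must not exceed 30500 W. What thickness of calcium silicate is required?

Treating each layer as a thermal resistance in series:
R_inner film = 1/(h_i·A) = 1/(26.1×39.7) = 9.651×10^-4 K/W
R_brass = L/(kA) = 0.0038/(125×39.7) = 7.657×10^-7 K/W
Sum of the known resistances R_other = 9.659×10^-4 K/W
Required total resistance R_tot = ΔT/Q_allow = 73/30500 = 0.002393 K/W
R_calcium silicate = R_tot − R_other = 0.001428 K/W
L = R·k·A = 0.001428×0.0782×39.7

L ≈ 4.43 mm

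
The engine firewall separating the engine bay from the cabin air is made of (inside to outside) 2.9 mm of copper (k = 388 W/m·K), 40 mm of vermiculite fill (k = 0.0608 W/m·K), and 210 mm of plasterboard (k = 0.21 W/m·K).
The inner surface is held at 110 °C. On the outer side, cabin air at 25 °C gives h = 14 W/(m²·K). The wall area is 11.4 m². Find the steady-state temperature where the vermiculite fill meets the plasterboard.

Using the resistance-network approach (series):
R_copper = L/(kA) = 0.0029/(388×11.4) = 6.556×10^-7 K/W
R_vermiculite fill = L/(kA) = 0.04/(0.0608×11.4) = 0.05771 K/W
R_plasterboard = L/(kA) = 0.21/(0.21×11.4) = 0.08772 K/W
R_outer film = 1/(h_o·A) = 1/(14×11.4) = 0.006266 K/W
R_total = 0.1517 K/W;  Q = ΔT/R_total = 85/0.1517 = 560.3 W
T_interface = T_inner − Q·ΣR(inner→interface) = 110 − 560×0.05771

T ≈ 77.7 °C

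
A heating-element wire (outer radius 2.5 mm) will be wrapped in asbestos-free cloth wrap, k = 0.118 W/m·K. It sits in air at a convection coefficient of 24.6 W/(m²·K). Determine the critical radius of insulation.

r_cr ≈ 4.8 mm

For a cylinder r_cr = k/h = 0.118/24.6
r_cr = 4.8 mm; since the bare radius (2.5 mm) is below r_cr, adding a thin layer of insulation will *increase* heat loss.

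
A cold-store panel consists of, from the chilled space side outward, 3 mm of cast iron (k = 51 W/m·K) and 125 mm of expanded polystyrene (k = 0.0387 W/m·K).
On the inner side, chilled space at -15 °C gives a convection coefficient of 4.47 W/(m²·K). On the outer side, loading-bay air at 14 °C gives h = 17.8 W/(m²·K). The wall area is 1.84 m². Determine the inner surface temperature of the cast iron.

Thermal resistances in series:
R_inner film = 1/(h_i·A) = 1/(4.47×1.84) = 0.1216 K/W
R_cast iron = L/(kA) = 0.003/(51×1.84) = 3.197×10^-5 K/W
R_expanded polystyrene = L/(kA) = 0.125/(0.0387×1.84) = 1.755 K/W
R_outer film = 1/(h_o·A) = 1/(17.8×1.84) = 0.03053 K/W
R_total = 1.908 K/W;  Q = ΔT/R_total = 29/1.908 = 15.2 W
T_interface = T_inner + Q·ΣR(inner→interface) = -15 + 15.2×0.1216

T ≈ -13.2 °C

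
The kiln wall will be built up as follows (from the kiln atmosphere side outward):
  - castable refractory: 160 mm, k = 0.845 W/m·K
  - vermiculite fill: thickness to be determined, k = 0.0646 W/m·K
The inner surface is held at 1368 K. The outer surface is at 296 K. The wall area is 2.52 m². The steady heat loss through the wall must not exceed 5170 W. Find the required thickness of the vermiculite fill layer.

Treating each layer as a thermal resistance in series:
R_castable refractory = L/(kA) = 0.16/(0.845×2.52) = 0.07514 K/W
Sum of the known resistances R_other = 0.07514 K/W
Required total resistance R_tot = ΔT/Q_allow = 1072/5170 = 0.2074 K/W
R_vermiculite fill = R_tot − R_other = 0.1322 K/W
L = R·k·A = 0.1322×0.0646×2.52

L ≈ 21.5 mm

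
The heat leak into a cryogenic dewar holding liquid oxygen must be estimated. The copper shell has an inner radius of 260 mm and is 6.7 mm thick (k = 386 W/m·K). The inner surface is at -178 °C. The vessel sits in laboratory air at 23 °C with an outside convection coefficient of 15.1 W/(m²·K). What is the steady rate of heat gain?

Q ≈ 2710 W

For a spherical shell R = (1/r₁ − 1/r₂)/(4πk); film R = 1/(h·4πr²). In series:
R_copper shell = (1/0.26 − 1/0.2667)/(4π×386) = 1.992×10^-5 K/W
R_outer film = 1/(h·4πr_o²) = 1/(15.1×4π×0.2667²) = 0.07409 K/W
R_total = 0.07411 K/W
Q = ΔT/R_total = 201/0.07411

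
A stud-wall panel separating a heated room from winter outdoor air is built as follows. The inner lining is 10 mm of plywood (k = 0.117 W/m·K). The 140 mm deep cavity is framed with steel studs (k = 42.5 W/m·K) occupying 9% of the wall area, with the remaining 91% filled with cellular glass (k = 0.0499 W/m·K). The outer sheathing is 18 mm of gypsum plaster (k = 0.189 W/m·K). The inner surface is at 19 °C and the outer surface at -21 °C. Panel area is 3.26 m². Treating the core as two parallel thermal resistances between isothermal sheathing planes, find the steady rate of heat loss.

Sheathing layers in series; stud and cavity paths in parallel between them.
R_inner = 0.01/(0.117×3.26) = 0.02622 K/W
R_stud  = 0.14/(42.5×0.09×3.26) = 0.01123 K/W
R_cav   = 0.14/(0.0499×0.91×3.26) = 0.9457 K/W
1/R_core = 1/R_stud + 1/R_cav → R_core = 0.0111 K/W
R_outer = 0.018/(0.189×3.26) = 0.02921 K/W
R_total = 0.06653 K/W
Q = ΔT/R_total = 40/0.06653

Q ≈ 601 W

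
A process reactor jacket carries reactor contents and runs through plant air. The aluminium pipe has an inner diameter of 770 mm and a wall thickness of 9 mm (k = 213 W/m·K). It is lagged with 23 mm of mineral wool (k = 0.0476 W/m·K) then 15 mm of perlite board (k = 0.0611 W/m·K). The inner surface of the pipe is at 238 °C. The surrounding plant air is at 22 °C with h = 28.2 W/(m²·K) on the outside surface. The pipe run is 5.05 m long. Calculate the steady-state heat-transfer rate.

Radial resistances (cylindrical: R_cond = ln(r_o/r_i)/(2πkL), R_conv = 1/(h·2πrL)):
R_aluminium pipe wall = ln(394/385)/(2π×213×5.05) = 3.419×10^-6 K/W
R_mineral wool = ln(417/394)/(2π×0.0476×5.05) = 0.03756 K/W
R_perlite board = ln(432/417)/(2π×0.0611×5.05) = 0.01823 K/W
R_outer film = 1/(h_o·2πr_oL) = 1/(28.2×2π×0.432×5.05) = 0.002587 K/W
R_total = 0.05838 K/W
Q = ΔT/R_total = 216/0.05838

Q ≈ 3700 W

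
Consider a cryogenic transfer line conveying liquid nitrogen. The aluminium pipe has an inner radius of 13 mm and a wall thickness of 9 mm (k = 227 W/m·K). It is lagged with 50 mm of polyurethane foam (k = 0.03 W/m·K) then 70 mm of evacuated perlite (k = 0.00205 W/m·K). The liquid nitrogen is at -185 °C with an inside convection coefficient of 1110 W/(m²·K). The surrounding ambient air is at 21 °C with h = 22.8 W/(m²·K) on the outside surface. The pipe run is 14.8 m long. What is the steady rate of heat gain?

Cylindrical conduction, so R = ln(r₂/r₁)/(2πkL) per layer, in series:
R_inner film = 1/(h_i·2πr₁L) = 1/(1110×2π×0.013×14.8) = 7.452×10^-4 K/W
R_aluminium pipe wall = ln(22/13)/(2π×227×14.8) = 2.492×10^-5 K/W
R_polyurethane foam = ln(72/22)/(2π×0.03×14.8) = 0.425 K/W
R_evacuated perlite = ln(142/72)/(2π×0.00205×14.8) = 3.563 K/W
R_outer film = 1/(h_o·2πr_oL) = 1/(22.8×2π×0.142×14.8) = 0.003322 K/W
R_total = 3.992 K/W
Q = ΔT/R_total = 206/3.992

Q ≈ 51.6 W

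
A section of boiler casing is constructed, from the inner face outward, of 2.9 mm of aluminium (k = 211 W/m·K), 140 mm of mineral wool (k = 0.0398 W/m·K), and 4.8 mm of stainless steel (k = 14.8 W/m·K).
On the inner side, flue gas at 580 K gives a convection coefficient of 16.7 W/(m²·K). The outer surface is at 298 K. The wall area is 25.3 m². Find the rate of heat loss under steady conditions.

Q ≈ 1990 W

Using the resistance-network approach (series):
R_inner film = 1/(h_i·A) = 1/(16.7×25.3) = 0.002367 K/W
R_aluminium = L/(kA) = 0.0029/(211×25.3) = 5.432×10^-7 K/W
R_mineral wool = L/(kA) = 0.14/(0.0398×25.3) = 0.139 K/W
R_stainless steel = L/(kA) = 0.0048/(14.8×25.3) = 1.282×10^-5 K/W
R_total = 0.1414 K/W
Q = ΔT / R_total = 282 / 0.1414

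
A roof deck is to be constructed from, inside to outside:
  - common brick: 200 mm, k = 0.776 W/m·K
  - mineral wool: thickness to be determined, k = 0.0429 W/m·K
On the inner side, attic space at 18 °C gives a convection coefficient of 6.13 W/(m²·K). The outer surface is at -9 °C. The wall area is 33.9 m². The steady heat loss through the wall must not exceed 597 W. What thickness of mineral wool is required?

Model the wall as resistances in series:
R_inner film = 1/(h_i·A) = 1/(6.13×33.9) = 0.004812 K/W
R_common brick = L/(kA) = 0.2/(0.776×33.9) = 0.007603 K/W
Sum of the known resistances R_other = 0.01241 K/W
Required total resistance R_tot = ΔT/Q_allow = 27/597 = 0.04523 K/W
R_mineral wool = R_tot − R_other = 0.03281 K/W
L = R·k·A = 0.03281×0.0429×33.9

L ≈ 47.7 mm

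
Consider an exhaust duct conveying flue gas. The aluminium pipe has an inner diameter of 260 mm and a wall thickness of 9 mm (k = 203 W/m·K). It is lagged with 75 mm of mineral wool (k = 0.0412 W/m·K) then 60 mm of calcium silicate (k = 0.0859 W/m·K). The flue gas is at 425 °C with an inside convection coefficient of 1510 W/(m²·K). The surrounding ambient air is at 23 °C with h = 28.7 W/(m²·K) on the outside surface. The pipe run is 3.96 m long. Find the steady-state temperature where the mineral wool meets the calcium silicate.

Radial resistances (cylindrical: R_cond = ln(r_o/r_i)/(2πkL), R_conv = 1/(h·2πrL)):
R_inner film = 1/(h_i·2πr₁L) = 1/(1510×2π×0.13×3.96) = 2.047×10^-4 K/W
R_aluminium pipe wall = ln(139/130)/(2π×203×3.96) = 1.325×10^-5 K/W
R_mineral wool = ln(214/139)/(2π×0.0412×3.96) = 0.4209 K/W
R_calcium silicate = ln(274/214)/(2π×0.0859×3.96) = 0.1156 K/W
R_outer film = 1/(h_o·2πr_oL) = 1/(28.7×2π×0.274×3.96) = 0.005111 K/W
R_total = 0.5419 K/W
Q = ΔT/R_total = 402/0.5419
Q = 742 W
T_interface = T_inner − Q·ΣR(inner→interface) = 425 − 742×0.4211

T ≈ 113 °C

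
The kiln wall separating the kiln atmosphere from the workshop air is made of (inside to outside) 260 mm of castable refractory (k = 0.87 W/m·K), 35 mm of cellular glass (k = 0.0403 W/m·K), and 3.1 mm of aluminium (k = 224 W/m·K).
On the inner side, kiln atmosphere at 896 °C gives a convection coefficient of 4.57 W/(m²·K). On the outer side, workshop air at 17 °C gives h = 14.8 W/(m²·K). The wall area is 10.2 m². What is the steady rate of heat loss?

Treating each layer as a thermal resistance in series:
R_inner film = 1/(h_i·A) = 1/(4.57×10.2) = 0.02145 K/W
R_castable refractory = L/(kA) = 0.26/(0.87×10.2) = 0.0293 K/W
R_cellular glass = L/(kA) = 0.035/(0.0403×10.2) = 0.08515 K/W
R_aluminium = L/(kA) = 0.0031/(224×10.2) = 1.357×10^-6 K/W
R_outer film = 1/(h_o·A) = 1/(14.8×10.2) = 0.006624 K/W
R_total = 0.1425 K/W
Q = ΔT / R_total = 879 / 0.1425

Q ≈ 6170 W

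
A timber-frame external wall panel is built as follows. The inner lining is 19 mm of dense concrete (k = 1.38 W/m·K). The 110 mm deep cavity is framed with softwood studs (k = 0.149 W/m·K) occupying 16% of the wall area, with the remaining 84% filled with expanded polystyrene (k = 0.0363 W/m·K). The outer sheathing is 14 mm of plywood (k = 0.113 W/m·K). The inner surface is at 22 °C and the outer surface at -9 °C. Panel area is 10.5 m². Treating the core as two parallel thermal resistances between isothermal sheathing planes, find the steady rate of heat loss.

Sheathing layers in series; stud and cavity paths in parallel between them.
R_inner = 0.019/(1.38×10.5) = 0.001311 K/W
R_stud  = 0.11/(0.149×0.16×10.5) = 0.4394 K/W
R_cav   = 0.11/(0.0363×0.84×10.5) = 0.3436 K/W
1/R_core = 1/R_stud + 1/R_cav → R_core = 0.1928 K/W
R_outer = 0.014/(0.113×10.5) = 0.0118 K/W
R_total = 0.2059 K/W
Q = ΔT/R_total = 31/0.2059

Q ≈ 151 W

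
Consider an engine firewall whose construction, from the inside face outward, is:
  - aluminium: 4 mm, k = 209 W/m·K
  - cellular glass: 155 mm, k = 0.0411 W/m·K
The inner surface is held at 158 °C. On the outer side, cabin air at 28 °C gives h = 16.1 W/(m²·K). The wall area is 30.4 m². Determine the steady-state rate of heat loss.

Series thermal resistances:
R_aluminium = L/(kA) = 0.004/(209×30.4) = 6.296×10^-7 K/W
R_cellular glass = L/(kA) = 0.155/(0.0411×30.4) = 0.1241 K/W
R_outer film = 1/(h_o·A) = 1/(16.1×30.4) = 0.002043 K/W
R_total = 0.1261 K/W
Q = ΔT / R_total = 130 / 0.1261

Q ≈ 1030 W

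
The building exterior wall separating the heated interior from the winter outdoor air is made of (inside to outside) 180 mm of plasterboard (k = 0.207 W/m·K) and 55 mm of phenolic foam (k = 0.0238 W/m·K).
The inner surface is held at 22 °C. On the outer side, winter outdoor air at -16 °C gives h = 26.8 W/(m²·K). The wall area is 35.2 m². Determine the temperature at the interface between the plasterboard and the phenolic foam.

T ≈ 11.7 °C

Using the resistance-network approach (series):
R_plasterboard = L/(kA) = 0.18/(0.207×35.2) = 0.0247 K/W
R_phenolic foam = L/(kA) = 0.055/(0.0238×35.2) = 0.06565 K/W
R_outer film = 1/(h_o·A) = 1/(26.8×35.2) = 0.00106 K/W
R_total = 0.09141 K/W;  Q = ΔT/R_total = 38/0.09141 = 415.7 W
T_interface = T_inner − Q·ΣR(inner→interface) = 22 − 416×0.0247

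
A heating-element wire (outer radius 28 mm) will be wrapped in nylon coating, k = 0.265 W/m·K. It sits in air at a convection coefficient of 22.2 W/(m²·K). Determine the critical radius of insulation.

For a cylinder r_cr = k/h = 0.265/22.2
r_cr = 11.9 mm; since the bare radius (28 mm) is above r_cr, any added insulation will reduce heat loss.

r_cr ≈ 11.9 mm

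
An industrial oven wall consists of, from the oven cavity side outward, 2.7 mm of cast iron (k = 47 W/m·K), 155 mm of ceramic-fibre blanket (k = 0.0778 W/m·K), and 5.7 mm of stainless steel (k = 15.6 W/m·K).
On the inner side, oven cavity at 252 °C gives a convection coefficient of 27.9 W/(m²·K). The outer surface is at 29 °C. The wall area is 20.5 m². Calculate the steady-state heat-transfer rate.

Series thermal resistances:
R_inner film = 1/(h_i·A) = 1/(27.9×20.5) = 0.001748 K/W
R_cast iron = L/(kA) = 0.0027/(47×20.5) = 2.802×10^-6 K/W
R_ceramic-fibre blanket = L/(kA) = 0.155/(0.0778×20.5) = 0.09718 K/W
R_stainless steel = L/(kA) = 0.0057/(15.6×20.5) = 1.782×10^-5 K/W
R_total = 0.09895 K/W
Q = ΔT / R_total = 223 / 0.09895

Q ≈ 2250 W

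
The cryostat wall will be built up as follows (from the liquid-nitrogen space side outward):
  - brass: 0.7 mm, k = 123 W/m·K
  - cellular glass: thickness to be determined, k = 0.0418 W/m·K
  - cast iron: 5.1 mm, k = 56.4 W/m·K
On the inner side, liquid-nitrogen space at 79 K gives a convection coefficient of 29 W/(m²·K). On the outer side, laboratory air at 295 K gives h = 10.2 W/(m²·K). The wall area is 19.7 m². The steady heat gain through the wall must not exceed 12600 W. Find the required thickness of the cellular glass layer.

Thermal resistances in series:
R_inner film = 1/(h_i·A) = 1/(29×19.7) = 0.00175 K/W
R_brass = L/(kA) = 0.0007/(123×19.7) = 2.889×10^-7 K/W
R_cast iron = L/(kA) = 0.0051/(56.4×19.7) = 4.59×10^-6 K/W
R_outer film = 1/(h_o·A) = 1/(10.2×19.7) = 0.004977 K/W
Sum of the known resistances R_other = 0.006732 K/W
Required total resistance R_tot = ΔT/Q_allow = 216/12600 = 0.01714 K/W
R_cellular glass = R_tot − R_other = 0.01041 K/W
L = R·k·A = 0.01041×0.0418×19.7

L ≈ 8.57 mm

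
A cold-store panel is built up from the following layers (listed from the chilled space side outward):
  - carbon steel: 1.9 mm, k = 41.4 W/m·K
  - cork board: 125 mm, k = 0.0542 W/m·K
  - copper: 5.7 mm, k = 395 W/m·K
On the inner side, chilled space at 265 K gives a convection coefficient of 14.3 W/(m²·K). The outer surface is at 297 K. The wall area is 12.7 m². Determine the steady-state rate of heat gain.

Model the wall as resistances in series:
R_inner film = 1/(h_i·A) = 1/(14.3×12.7) = 0.005506 K/W
R_carbon steel = L/(kA) = 0.0019/(41.4×12.7) = 3.614×10^-6 K/W
R_cork board = L/(kA) = 0.125/(0.0542×12.7) = 0.1816 K/W
R_copper = L/(kA) = 0.0057/(395×12.7) = 1.136×10^-6 K/W
R_total = 0.1871 K/W
Q = ΔT / R_total = 32 / 0.1871

Q ≈ 171 W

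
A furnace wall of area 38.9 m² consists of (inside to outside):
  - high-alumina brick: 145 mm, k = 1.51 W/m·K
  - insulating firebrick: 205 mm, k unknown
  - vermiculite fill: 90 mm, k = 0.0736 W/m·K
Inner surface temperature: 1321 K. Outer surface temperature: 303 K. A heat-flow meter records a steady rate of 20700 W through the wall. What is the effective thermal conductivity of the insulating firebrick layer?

Treating each layer as a thermal resistance in series:
R_high-alumina brick = L/(kA) = 0.145/(1.51×38.9) = 0.002469 K/W
R_vermiculite fill = L/(kA) = 0.09/(0.0736×38.9) = 0.03144 K/W
Sum of known resistances R_other = 0.0339 K/W
Total R = ΔT/Q = 1018/20700 = 0.04918 K/W
R_insulating firebrick = R_total − R_other = 0.01528 K/W
k = L/(R·A) = 0.205/(0.01528×38.9)

k ≈ 0.345 W/(m·K)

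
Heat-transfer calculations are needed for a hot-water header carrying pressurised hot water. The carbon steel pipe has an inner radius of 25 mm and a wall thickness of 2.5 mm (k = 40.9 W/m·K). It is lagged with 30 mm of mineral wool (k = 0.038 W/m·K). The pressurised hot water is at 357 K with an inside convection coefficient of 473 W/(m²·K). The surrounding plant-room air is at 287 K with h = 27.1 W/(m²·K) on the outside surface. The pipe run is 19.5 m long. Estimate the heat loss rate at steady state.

Treating each annulus and film as a series resistance:
R_inner film = 1/(h_i·2πr₁L) = 1/(473×2π×0.025×19.5) = 6.902×10^-4 K/W
R_carbon steel pipe wall = ln(27.5/25)/(2π×40.9×19.5) = 1.902×10^-5 K/W
R_mineral wool = ln(57.5/27.5)/(2π×0.038×19.5) = 0.1584 K/W
R_outer film = 1/(h_o·2πr_oL) = 1/(27.1×2π×0.0575×19.5) = 0.005238 K/W
R_total = 0.1644 K/W
Q = ΔT/R_total = 70/0.1644

Q ≈ 426 W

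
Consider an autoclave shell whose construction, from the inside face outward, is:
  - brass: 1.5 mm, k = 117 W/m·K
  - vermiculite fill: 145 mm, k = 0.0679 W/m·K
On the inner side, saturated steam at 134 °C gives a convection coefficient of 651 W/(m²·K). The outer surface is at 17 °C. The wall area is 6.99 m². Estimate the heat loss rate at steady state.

Treating each layer as a thermal resistance in series:
R_inner film = 1/(h_i·A) = 1/(651×6.99) = 2.198×10^-4 K/W
R_brass = L/(kA) = 0.0015/(117×6.99) = 1.834×10^-6 K/W
R_vermiculite fill = L/(kA) = 0.145/(0.0679×6.99) = 0.3055 K/W
R_total = 0.3057 K/W
Q = ΔT / R_total = 117 / 0.3057

Q ≈ 383 W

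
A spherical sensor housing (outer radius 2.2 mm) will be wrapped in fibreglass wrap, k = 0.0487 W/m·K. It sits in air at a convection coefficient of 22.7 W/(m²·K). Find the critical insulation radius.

For a sphere r_cr = 2k/h = 2×0.0487/22.7
r_cr = 4.29 mm; since the bare radius (2.2 mm) is below r_cr, adding a thin layer of insulation will *increase* heat loss.

r_cr ≈ 4.29 mm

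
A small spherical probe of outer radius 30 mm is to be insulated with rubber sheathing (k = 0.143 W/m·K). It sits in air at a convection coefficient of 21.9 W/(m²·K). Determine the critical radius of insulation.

For a sphere r_cr = 2k/h = 2×0.143/21.9
r_cr = 13.1 mm; since the bare radius (30 mm) is above r_cr, any added insulation will reduce heat loss.

r_cr ≈ 13.1 mm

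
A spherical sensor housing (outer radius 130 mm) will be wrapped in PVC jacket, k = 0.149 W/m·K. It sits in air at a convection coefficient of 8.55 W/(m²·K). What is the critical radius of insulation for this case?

r_cr ≈ 34.9 mm

For a sphere r_cr = 2k/h = 2×0.149/8.55
r_cr = 34.9 mm; since the bare radius (130 mm) is above r_cr, any added insulation will reduce heat loss.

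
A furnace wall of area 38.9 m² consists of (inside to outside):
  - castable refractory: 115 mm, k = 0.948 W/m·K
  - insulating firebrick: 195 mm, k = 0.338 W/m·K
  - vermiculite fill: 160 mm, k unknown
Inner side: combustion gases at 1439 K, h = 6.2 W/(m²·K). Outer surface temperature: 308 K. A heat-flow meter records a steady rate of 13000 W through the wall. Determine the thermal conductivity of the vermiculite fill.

Model the wall as resistances in series:
R_inner film = 1/(h_i·A) = 1/(6.2×38.9) = 0.004146 K/W
R_castable refractory = L/(kA) = 0.115/(0.948×38.9) = 0.003118 K/W
R_insulating firebrick = L/(kA) = 0.195/(0.338×38.9) = 0.01483 K/W
Sum of known resistances R_other = 0.0221 K/W
Total R = ΔT/Q = 1131/13000 = 0.087 K/W
R_vermiculite fill = R_total − R_other = 0.0649 K/W
k = L/(R·A) = 0.16/(0.0649×38.9)

k ≈ 0.0634 W/(m·K)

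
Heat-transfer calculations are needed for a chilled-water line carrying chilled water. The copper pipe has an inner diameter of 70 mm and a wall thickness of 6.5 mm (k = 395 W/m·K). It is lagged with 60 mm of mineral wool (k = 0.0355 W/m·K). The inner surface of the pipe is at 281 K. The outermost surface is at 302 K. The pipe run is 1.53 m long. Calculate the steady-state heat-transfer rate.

Per-layer cylindrical resistances, series-summed:
R_copper pipe wall = ln(41.5/35)/(2π×395×1.53) = 4.486×10^-5 K/W
R_mineral wool = ln(101.5/41.5)/(2π×0.0355×1.53) = 2.621 K/W
R_total = 2.621 K/W
Q = ΔT/R_total = 21/2.621

Q ≈ 8.01 W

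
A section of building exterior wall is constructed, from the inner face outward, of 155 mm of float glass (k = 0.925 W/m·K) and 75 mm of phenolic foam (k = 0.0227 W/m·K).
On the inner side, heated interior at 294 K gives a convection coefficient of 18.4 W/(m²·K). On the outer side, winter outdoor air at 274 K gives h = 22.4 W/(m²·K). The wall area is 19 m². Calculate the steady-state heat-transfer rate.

Q ≈ 106 W

Series thermal resistances:
R_inner film = 1/(h_i·A) = 1/(18.4×19) = 0.00286 K/W
R_float glass = L/(kA) = 0.155/(0.925×19) = 0.008819 K/W
R_phenolic foam = L/(kA) = 0.075/(0.0227×19) = 0.1739 K/W
R_outer film = 1/(h_o·A) = 1/(22.4×19) = 0.00235 K/W
R_total = 0.1879 K/W
Q = ΔT / R_total = 20 / 0.1879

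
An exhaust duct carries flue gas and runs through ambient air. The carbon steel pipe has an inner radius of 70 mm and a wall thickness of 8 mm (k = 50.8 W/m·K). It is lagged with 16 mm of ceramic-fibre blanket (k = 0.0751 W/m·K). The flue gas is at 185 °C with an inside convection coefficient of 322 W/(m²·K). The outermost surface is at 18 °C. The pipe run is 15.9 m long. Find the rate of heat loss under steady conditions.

Q ≈ 6590 W

Cylindrical conduction, so R = ln(r₂/r₁)/(2πkL) per layer, in series:
R_inner film = 1/(h_i·2πr₁L) = 1/(322×2π×0.07×15.9) = 4.441×10^-4 K/W
R_carbon steel pipe wall = ln(78/70)/(2π×50.8×15.9) = 2.132×10^-5 K/W
R_ceramic-fibre blanket = ln(94/78)/(2π×0.0751×15.9) = 0.02487 K/W
R_total = 0.02533 K/W
Q = ΔT/R_total = 167/0.02533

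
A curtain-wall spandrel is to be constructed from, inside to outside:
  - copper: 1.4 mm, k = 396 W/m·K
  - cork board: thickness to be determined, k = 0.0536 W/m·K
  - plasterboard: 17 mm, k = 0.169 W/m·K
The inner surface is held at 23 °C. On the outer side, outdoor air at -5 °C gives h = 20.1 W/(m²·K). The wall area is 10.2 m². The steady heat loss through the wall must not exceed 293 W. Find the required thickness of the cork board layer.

L ≈ 44.2 mm

Thermal resistances in series:
R_copper = L/(kA) = 0.0014/(396×10.2) = 3.466×10^-7 K/W
R_plasterboard = L/(kA) = 0.017/(0.169×10.2) = 0.009862 K/W
R_outer film = 1/(h_o·A) = 1/(20.1×10.2) = 0.004878 K/W
Sum of the known resistances R_other = 0.01474 K/W
Required total resistance R_tot = ΔT/Q_allow = 28/293 = 0.09556 K/W
R_cork board = R_tot − R_other = 0.08082 K/W
L = R·k·A = 0.08082×0.0536×10.2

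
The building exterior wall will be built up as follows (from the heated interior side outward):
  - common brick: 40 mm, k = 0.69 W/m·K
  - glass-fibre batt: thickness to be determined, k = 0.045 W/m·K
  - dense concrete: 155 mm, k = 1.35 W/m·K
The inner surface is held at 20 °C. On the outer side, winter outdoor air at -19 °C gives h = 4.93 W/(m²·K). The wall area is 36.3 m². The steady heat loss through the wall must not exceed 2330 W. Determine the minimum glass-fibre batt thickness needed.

L ≈ 10.4 mm

Using the resistance-network approach (series):
R_common brick = L/(kA) = 0.04/(0.69×36.3) = 0.001597 K/W
R_dense concrete = L/(kA) = 0.155/(1.35×36.3) = 0.003163 K/W
R_outer film = 1/(h_o·A) = 1/(4.93×36.3) = 0.005588 K/W
Sum of the known resistances R_other = 0.01035 K/W
Required total resistance R_tot = ΔT/Q_allow = 39/2330 = 0.01674 K/W
R_glass-fibre batt = R_tot − R_other = 0.00639 K/W
L = R·k·A = 0.00639×0.045×36.3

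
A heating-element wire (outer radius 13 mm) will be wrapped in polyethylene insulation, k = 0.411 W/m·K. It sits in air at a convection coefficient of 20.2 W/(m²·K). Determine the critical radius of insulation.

For a cylinder r_cr = k/h = 0.411/20.2
r_cr = 20.3 mm; since the bare radius (13 mm) is below r_cr, adding a thin layer of insulation will *increase* heat loss.

r_cr ≈ 20.3 mm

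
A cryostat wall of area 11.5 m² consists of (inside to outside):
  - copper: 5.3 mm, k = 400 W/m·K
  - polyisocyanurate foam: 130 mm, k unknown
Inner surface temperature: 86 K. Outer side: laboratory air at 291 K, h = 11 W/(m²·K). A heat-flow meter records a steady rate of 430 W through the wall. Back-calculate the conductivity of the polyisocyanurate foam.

Series thermal resistances:
R_copper = L/(kA) = 0.0053/(400×11.5) = 1.152×10^-6 K/W
R_outer film = 1/(h_o·A) = 1/(11×11.5) = 0.007905 K/W
Sum of known resistances R_other = 0.007906 K/W
Total R = ΔT/Q = 205/430 = 0.4767 K/W
R_polyisocyanurate foam = R_total − R_other = 0.4688 K/W
k = L/(R·A) = 0.13/(0.4688×11.5)

k ≈ 0.0241 W/(m·K)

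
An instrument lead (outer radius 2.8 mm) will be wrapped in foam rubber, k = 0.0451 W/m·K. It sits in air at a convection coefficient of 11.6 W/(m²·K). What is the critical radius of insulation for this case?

r_cr ≈ 3.89 mm

For a cylinder r_cr = k/h = 0.0451/11.6
r_cr = 3.89 mm; since the bare radius (2.8 mm) is below r_cr, adding a thin layer of insulation will *increase* heat loss.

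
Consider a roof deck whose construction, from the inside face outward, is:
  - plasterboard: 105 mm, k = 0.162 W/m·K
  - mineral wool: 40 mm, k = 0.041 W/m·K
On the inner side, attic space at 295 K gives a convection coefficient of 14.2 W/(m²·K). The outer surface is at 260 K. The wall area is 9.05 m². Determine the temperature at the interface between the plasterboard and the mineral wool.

Thermal resistances in series:
R_inner film = 1/(h_i·A) = 1/(14.2×9.05) = 0.007781 K/W
R_plasterboard = L/(kA) = 0.105/(0.162×9.05) = 0.07162 K/W
R_mineral wool = L/(kA) = 0.04/(0.041×9.05) = 0.1078 K/W
R_total = 0.1872 K/W;  Q = ΔT/R_total = 35/0.1872 = 187 W
T_interface = T_inner − Q·ΣR(inner→interface) = 295 − 187×0.0794

T ≈ 280 K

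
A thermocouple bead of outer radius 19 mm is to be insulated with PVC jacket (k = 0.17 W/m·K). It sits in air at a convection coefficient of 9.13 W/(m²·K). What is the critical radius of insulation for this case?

r_cr ≈ 37.2 mm

For a sphere r_cr = 2k/h = 2×0.17/9.13
r_cr = 37.2 mm; since the bare radius (19 mm) is below r_cr, adding a thin layer of insulation will *increase* heat loss.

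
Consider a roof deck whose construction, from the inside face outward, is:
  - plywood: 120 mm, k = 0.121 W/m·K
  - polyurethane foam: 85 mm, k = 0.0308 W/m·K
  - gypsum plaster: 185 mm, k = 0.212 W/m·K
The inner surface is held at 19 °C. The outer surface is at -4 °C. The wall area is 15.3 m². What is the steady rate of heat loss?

Q ≈ 76.1 W

Thermal resistances in series:
R_plywood = L/(kA) = 0.12/(0.121×15.3) = 0.06482 K/W
R_polyurethane foam = L/(kA) = 0.085/(0.0308×15.3) = 0.1804 K/W
R_gypsum plaster = L/(kA) = 0.185/(0.212×15.3) = 0.05704 K/W
R_total = 0.3022 K/W
Q = ΔT / R_total = 23 / 0.3022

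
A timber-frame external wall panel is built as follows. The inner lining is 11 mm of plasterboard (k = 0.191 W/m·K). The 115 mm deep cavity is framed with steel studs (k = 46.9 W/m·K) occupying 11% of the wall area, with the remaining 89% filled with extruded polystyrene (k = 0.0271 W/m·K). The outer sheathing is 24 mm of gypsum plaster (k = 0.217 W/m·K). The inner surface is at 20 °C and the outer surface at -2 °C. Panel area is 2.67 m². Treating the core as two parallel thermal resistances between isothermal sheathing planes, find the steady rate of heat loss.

Q ≈ 309 W

Sheathing layers in series; stud and cavity paths in parallel between them.
R_inner = 0.011/(0.191×2.67) = 0.02157 K/W
R_stud  = 0.115/(46.9×0.11×2.67) = 0.008349 K/W
R_cav   = 0.115/(0.0271×0.89×2.67) = 1.786 K/W
1/R_core = 1/R_stud + 1/R_cav → R_core = 0.00831 K/W
R_outer = 0.024/(0.217×2.67) = 0.04142 K/W
R_total = 0.0713 K/W
Q = ΔT/R_total = 22/0.0713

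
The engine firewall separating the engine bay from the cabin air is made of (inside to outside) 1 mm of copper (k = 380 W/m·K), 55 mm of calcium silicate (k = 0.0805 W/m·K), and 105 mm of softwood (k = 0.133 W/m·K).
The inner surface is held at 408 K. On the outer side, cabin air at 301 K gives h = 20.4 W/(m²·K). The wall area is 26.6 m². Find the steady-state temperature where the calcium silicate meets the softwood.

T ≈ 360 K

Using the resistance-network approach (series):
R_copper = L/(kA) = 0.001/(380×26.6) = 9.893×10^-8 K/W
R_calcium silicate = L/(kA) = 0.055/(0.0805×26.6) = 0.02569 K/W
R_softwood = L/(kA) = 0.105/(0.133×26.6) = 0.02968 K/W
R_outer film = 1/(h_o·A) = 1/(20.4×26.6) = 0.001843 K/W
R_total = 0.05721 K/W;  Q = ΔT/R_total = 107/0.05721 = 1870 W
T_interface = T_inner − Q·ΣR(inner→interface) = 408 − 1870×0.02569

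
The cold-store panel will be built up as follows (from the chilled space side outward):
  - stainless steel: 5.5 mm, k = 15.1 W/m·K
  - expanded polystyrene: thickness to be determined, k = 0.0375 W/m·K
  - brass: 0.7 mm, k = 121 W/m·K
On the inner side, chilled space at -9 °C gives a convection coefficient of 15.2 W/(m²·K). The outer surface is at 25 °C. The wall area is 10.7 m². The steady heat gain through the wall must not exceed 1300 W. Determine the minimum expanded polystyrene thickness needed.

Thermal resistances in series:
R_inner film = 1/(h_i·A) = 1/(15.2×10.7) = 0.006149 K/W
R_stainless steel = L/(kA) = 0.0055/(15.1×10.7) = 3.404×10^-5 K/W
R_brass = L/(kA) = 0.0007/(121×10.7) = 5.407×10^-7 K/W
Sum of the known resistances R_other = 0.006183 K/W
Required total resistance R_tot = ΔT/Q_allow = 34/1300 = 0.02615 K/W
R_expanded polystyrene = R_tot − R_other = 0.01997 K/W
L = R·k·A = 0.01997×0.0375×10.7

L ≈ 8.01 mm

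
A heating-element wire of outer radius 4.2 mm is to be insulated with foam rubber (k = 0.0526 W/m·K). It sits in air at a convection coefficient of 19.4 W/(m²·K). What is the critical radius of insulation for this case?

r_cr ≈ 2.71 mm

For a cylinder r_cr = k/h = 0.0526/19.4
r_cr = 2.71 mm; since the bare radius (4.2 mm) is above r_cr, any added insulation will reduce heat loss.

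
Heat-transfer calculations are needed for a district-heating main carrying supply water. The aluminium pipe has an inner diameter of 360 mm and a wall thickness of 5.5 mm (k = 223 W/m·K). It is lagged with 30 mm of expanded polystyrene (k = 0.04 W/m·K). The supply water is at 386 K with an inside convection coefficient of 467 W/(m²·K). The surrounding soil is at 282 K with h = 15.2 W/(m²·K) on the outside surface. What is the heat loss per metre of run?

Treating each annulus and film as a series resistance:
R_inner film = 1/(h_i·2πr₁L) = 1/(467×2π×0.18×1) = 0.001893 K/W
R_aluminium pipe wall = ln(185.5/180)/(2π×223×1) = 2.148×10^-5 K/W
R_expanded polystyrene = ln(215.5/185.5)/(2π×0.04×1) = 0.5965 K/W
R_outer film = 1/(h_o·2πr_oL) = 1/(15.2×2π×0.2155×1) = 0.04859 K/W
R_total = 0.647 K/W
Q = ΔT/R_total = 104/0.647

q′ ≈ 161 W/m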